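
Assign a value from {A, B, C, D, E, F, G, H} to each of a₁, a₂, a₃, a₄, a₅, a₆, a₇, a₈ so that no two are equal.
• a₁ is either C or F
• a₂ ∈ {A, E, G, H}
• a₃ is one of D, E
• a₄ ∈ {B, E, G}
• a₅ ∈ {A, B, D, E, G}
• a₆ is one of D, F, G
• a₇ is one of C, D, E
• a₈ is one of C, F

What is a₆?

G

Among the 8 variables, H fits only a₂ (and all 8 values in {A, B, C, D, E, F, G, H} must be used), so a₂ = H.
The 7 still-open variables together cover exactly {A, B, C, D, E, F, G} — 7 values for 7 variables — and A appears only in a₅'s list, so a₅ = A.
The 6 still-open variables together cover exactly {B, C, D, E, F, G} — 6 values for 6 variables — and B appears only in a₄'s list, so a₄ = B.
The 5 still-open variables together cover exactly {C, D, E, F, G} — 5 values for 5 variables — and G appears only in a₆'s list, so a₆ = G.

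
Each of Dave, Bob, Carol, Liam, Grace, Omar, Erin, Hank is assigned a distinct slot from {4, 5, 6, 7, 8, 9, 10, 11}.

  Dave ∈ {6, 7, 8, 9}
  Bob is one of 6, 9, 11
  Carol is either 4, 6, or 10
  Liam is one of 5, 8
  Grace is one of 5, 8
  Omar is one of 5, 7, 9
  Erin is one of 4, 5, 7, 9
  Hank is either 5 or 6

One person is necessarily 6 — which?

The 8 variables draw from only 8 values {4, 5, 6, 7, 8, 9, 10, 11}, so each is used; only Carol can be 10, hence Carol = 10.
The 7 still-open variables together cover exactly {4, 5, 6, 7, 8, 9, 11} — 7 values for 7 variables — and 4 appears only in Erin's list, so Erin = 4.
The 6 still-open variables draw from only 6 values {5, 6, 7, 8, 9, 11}, so each is used; only Bob can be 11, hence Bob = 11.
The 2 variables Liam and Grace are confined to {5, 8}, which locks those values in; drop them from Dave, Omar, Hank.
So 6 goes to Hank.

Hank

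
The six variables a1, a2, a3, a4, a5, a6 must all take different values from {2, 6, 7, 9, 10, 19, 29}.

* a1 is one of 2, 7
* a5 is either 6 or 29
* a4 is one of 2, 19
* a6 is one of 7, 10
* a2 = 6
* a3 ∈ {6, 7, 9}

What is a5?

a2's domain is down to {6}, so a2 = 6. So a3, a5 can't be 6.
So a5 = 29.

29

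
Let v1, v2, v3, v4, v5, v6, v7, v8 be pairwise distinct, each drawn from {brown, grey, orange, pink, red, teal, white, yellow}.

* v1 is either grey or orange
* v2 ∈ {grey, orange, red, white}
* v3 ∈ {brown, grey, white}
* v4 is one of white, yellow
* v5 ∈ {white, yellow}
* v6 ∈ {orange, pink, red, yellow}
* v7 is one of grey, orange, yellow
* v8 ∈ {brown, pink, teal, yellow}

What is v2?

Among the 8 variables, teal fits only v8 (and all 8 values in {brown, grey, orange, pink, red, teal, white, yellow} must be used), so v8 = teal.
The 7 still-open variables draw from only 7 values {brown, grey, orange, pink, red, white, yellow}, so each is used; only v3 can be brown, hence v3 = brown.
The 6 still-open variables draw from only 6 values {grey, orange, pink, red, white, yellow}, so each is used; only v6 can be pink, hence v6 = pink.
The 5 still-open variables draw from only 5 values {grey, orange, red, white, yellow}, so each is used; only v2 can be red, hence v2 = red.

red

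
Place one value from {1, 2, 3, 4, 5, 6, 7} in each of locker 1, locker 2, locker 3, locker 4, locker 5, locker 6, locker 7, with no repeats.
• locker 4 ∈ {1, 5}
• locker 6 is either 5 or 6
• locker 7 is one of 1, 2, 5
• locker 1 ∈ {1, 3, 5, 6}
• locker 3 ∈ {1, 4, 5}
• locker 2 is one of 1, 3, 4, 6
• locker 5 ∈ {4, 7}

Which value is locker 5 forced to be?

Among the 7 variables, 2 fits only locker 7 (and all 7 values in {1, 2, 3, 4, 5, 6, 7} must be used), so locker 7 = 2.
The 6 still-open variables together cover exactly {1, 3, 4, 5, 6, 7} — 6 values for 6 variables — and 7 appears only in locker 5's list, so locker 5 = 7.

7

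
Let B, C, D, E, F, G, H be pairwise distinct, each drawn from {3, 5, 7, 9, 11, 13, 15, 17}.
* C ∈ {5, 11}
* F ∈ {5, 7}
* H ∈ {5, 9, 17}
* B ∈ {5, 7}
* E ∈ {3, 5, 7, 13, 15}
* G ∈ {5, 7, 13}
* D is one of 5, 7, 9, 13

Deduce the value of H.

17

B and F between them cover only {5, 7} — a naked pair. Remove those values from C, D, E, G, H.
C's domain is down to {11}, so C = 11.
That leaves G = 13. Remove 13 from D, E.
That leaves D = 9. Remove 9 from H.
So H = 17.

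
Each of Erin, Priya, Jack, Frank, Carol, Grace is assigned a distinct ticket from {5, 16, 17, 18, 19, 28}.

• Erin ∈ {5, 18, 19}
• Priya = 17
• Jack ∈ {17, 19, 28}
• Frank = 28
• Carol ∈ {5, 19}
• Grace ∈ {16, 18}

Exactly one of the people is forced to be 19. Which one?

Priya must be 17 (only option left). Eliminate 17 elsewhere: Jack.
Frank's domain is down to {28}, so Frank = 28. Remove 28 from Jack.
So 19 goes to Jack.

Jack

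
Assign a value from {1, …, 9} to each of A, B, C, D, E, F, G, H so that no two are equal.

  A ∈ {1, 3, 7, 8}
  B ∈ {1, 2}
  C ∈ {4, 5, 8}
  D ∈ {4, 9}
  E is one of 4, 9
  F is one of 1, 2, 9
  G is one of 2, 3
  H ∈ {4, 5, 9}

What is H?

The 8 variables draw from only 8 values {1, 2, 3, 4, 5, 7, 8, 9}, so each is used; only A can be 7, hence A = 7.
The 7 still-open variables together cover exactly {1, 2, 3, 4, 5, 8, 9} — 7 values for 7 variables — and 3 appears only in G's list, so G = 3.
The 6 still-open variables together cover exactly {1, 2, 4, 5, 8, 9} — 6 values for 6 variables — and 8 appears only in C's list, so C = 8.
Among the 5 still-open variables, 5 fits only H (and all 5 values in {1, 2, 4, 5, 9} must be used), so H = 5.

5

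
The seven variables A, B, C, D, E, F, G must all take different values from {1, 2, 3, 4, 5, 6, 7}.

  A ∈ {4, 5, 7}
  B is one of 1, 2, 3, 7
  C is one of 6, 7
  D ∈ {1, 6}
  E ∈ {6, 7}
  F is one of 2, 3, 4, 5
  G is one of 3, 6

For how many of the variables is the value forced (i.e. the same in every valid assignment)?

3

The 2 variables C and E are confined to {6, 7}, which locks those values in; drop them from A, B, D, G.
D's domain is down to {1}, so D = 1. So B can't be 1.
G must be 3 (only option left). Strike 3 from B, F.
B must be 2 (only option left). Strike 2 from F.
Determined: B=2, D=1, G=3. The other variables each still have more than one consistent value. That makes 3.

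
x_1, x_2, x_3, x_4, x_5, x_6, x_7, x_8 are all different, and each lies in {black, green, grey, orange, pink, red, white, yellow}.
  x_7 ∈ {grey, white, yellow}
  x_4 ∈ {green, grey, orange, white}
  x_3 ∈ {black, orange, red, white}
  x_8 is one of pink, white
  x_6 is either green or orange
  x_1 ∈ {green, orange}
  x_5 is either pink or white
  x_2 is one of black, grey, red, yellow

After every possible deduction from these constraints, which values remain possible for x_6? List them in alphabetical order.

The 2 variables x_1 and x_6 are confined to {green, orange}, which locks those values in; drop them from x_3, x_4.
x_5 and x_8 share exactly the 2 values {pink, white}; by pigeonhole those values go to them, so strike pink, white from x_3, x_4, x_7.
x_4 has just one choice, so x_4 = grey. So x_2, x_7 can't be grey.
x_7 must be yellow (only option left). Remove yellow from x_2.
No further eliminations apply; x_6 can still be any of green, orange.

green, orange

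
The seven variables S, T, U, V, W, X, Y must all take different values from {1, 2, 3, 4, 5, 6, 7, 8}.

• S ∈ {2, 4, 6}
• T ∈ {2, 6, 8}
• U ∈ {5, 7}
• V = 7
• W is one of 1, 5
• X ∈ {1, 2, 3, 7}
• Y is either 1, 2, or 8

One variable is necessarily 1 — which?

W

V's domain is down to {7}, so V = 7. Strike 7 from U, X.
That leaves U = 5. Remove 5 from W.
So 1 goes to W.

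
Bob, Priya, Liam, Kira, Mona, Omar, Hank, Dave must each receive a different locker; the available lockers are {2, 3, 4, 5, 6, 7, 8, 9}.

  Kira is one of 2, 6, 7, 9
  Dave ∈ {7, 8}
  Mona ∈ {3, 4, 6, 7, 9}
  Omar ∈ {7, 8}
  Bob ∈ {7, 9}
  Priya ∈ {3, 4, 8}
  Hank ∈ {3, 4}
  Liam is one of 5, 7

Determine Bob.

9

The 8 variables draw from only 8 values {2, 3, 4, 5, 6, 7, 8, 9}, so each is used; only Kira can be 2, hence Kira = 2.
The 7 still-open variables draw from only 7 values {3, 4, 5, 6, 7, 8, 9}, so each is used; only Liam can be 5, hence Liam = 5.
Among the 6 still-open variables, 6 fits only Mona (and all 6 values in {3, 4, 6, 7, 8, 9} must be used), so Mona = 6.
The 5 still-open variables together cover exactly {3, 4, 7, 8, 9} — 5 values for 5 variables — and 9 appears only in Bob's list, so Bob = 9.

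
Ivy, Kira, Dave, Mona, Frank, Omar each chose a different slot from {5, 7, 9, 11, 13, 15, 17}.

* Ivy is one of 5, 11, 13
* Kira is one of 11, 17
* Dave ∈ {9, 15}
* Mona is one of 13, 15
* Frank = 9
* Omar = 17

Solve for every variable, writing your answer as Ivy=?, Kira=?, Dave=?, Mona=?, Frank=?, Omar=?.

Ivy=5, Kira=11, Dave=15, Mona=13, Frank=9, Omar=17

Frank has just one choice, so Frank = 9. So Dave can't be 9.
Omar's domain is down to {17}, so Omar = 17. Strike 17 from Kira.
Kira must be 11 (only option left). Eliminate 11 elsewhere: Ivy.
That leaves Dave = 15. Eliminate 15 elsewhere: Mona.
Mona has just one choice, so Mona = 13. Remove 13 from Ivy.
Ivy has just one choice, so Ivy = 5.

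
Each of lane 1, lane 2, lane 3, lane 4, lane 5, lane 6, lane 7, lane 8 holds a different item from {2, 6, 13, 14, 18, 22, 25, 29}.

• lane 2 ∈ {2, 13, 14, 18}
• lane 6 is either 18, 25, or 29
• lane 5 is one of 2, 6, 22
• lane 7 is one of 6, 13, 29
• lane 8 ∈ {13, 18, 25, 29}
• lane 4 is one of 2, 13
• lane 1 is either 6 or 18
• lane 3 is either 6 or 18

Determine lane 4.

2

The 8 variables together cover exactly {2, 6, 13, 14, 18, 22, 25, 29} — 8 values for 8 variables — and 14 appears only in lane 2's list, so lane 2 = 14.
The 7 still-open variables draw from only 7 values {2, 6, 13, 18, 22, 25, 29}, so each is used; only lane 5 can be 22, hence lane 5 = 22.
The 6 still-open variables draw from only 6 values {2, 6, 13, 18, 25, 29}, so each is used; only lane 4 can be 2, hence lane 4 = 2.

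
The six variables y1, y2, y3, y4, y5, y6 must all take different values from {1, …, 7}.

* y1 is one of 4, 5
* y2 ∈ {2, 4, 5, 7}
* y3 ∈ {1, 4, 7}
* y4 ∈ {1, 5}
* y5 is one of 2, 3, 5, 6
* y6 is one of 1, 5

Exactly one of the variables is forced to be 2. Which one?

y2

y4 and y6 share exactly the 2 values {1, 5}; by pigeonhole those values go to them, so strike 1, 5 from y1, y2, y3, y5.
y1 must be 4 (only option left). Remove 4 from y2, y3.
That leaves y3 = 7. Strike 7 from y2.
So 2 goes to y2.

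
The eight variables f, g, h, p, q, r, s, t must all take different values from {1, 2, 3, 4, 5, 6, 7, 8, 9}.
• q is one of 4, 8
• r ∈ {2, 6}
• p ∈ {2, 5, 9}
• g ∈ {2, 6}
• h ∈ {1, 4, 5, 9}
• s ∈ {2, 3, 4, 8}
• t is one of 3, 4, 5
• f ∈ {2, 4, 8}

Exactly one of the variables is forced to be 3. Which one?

The 8 variables together cover exactly {1, 2, 3, 4, 5, 6, 8, 9} — 8 values for 8 variables — and 1 appears only in h's list, so h = 1.
The 7 still-open variables together cover exactly {2, 3, 4, 5, 6, 8, 9} — 7 values for 7 variables — and 9 appears only in p's list, so p = 9.
The 6 still-open variables together cover exactly {2, 3, 4, 5, 6, 8} — 6 values for 6 variables — and 5 appears only in t's list, so t = 5.
Among the 5 still-open variables, 3 fits only s (and all 5 values in {2, 3, 4, 6, 8} must be used), so s = 3.

s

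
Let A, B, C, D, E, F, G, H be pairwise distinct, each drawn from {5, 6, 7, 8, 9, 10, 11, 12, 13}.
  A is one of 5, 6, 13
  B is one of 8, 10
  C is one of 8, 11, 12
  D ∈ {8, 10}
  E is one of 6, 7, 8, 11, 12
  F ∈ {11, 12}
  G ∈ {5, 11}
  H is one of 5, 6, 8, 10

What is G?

5

Among the 8 variables, 7 fits only E (and all 8 values in {5, 6, 7, 8, 10, 11, 12, 13} must be used), so E = 7.
Among the 7 still-open variables, 13 fits only A (and all 7 values in {5, 6, 8, 10, 11, 12, 13} must be used), so A = 13.
The 6 still-open variables draw from only 6 values {5, 6, 8, 10, 11, 12}, so each is used; only H can be 6, hence H = 6.
Among the 5 still-open variables, 5 fits only G (and all 5 values in {5, 8, 10, 11, 12} must be used), so G = 5.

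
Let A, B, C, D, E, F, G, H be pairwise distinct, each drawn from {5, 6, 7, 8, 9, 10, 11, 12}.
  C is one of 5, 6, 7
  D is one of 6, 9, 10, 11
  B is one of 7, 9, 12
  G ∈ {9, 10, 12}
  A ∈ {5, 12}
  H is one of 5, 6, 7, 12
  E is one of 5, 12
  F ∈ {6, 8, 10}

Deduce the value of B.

9

Among the 8 variables, 8 fits only F (and all 8 values in {5, 6, 7, 8, 9, 10, 11, 12} must be used), so F = 8.
Among the 7 still-open variables, 11 fits only D (and all 7 values in {5, 6, 7, 9, 10, 11, 12} must be used), so D = 11.
The 6 still-open variables together cover exactly {5, 6, 7, 9, 10, 12} — 6 values for 6 variables — and 10 appears only in G's list, so G = 10.
The 5 still-open variables draw from only 5 values {5, 6, 7, 9, 12}, so each is used; only B can be 9, hence B = 9.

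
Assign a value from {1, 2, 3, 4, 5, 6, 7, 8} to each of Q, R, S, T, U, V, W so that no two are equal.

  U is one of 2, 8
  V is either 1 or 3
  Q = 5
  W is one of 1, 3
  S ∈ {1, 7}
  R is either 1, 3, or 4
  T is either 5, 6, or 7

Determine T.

6

Q must be 5 (only option left). So T can't be 5.
The 2 variables V and W are confined to {1, 3}, which locks those values in; drop them from R, S.
That leaves R = 4.
S must be 7 (only option left). Strike 7 from T.
So T = 6.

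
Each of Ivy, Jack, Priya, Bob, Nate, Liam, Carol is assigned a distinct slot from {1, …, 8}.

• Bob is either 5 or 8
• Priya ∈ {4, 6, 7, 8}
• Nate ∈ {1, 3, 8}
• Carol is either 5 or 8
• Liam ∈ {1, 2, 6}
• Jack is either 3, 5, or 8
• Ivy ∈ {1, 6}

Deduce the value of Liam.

2

The 2 variables Bob and Carol are confined to {5, 8}, which locks those values in; drop them from Jack, Priya, Nate.
Jack has just one choice, so Jack = 3. Remove 3 from Nate.
Nate must be 1 (only option left). So Ivy, Liam can't be 1.
That leaves Ivy = 6. Remove 6 from Priya, Liam.
So Liam = 2.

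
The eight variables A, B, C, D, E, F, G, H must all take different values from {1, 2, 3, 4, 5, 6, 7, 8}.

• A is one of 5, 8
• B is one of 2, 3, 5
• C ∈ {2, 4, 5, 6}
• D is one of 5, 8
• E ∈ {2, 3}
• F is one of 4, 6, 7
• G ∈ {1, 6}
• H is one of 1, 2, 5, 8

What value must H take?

1

The 8 variables together cover exactly {1, 2, 3, 4, 5, 6, 7, 8} — 8 values for 8 variables — and 7 appears only in F's list, so F = 7.
Among the 7 still-open variables, 4 fits only C (and all 7 values in {1, 2, 3, 4, 5, 6, 8} must be used), so C = 4.
The 6 still-open variables together cover exactly {1, 2, 3, 5, 6, 8} — 6 values for 6 variables — and 6 appears only in G's list, so G = 6.
Among the 5 still-open variables, 1 fits only H (and all 5 values in {1, 2, 3, 5, 8} must be used), so H = 1.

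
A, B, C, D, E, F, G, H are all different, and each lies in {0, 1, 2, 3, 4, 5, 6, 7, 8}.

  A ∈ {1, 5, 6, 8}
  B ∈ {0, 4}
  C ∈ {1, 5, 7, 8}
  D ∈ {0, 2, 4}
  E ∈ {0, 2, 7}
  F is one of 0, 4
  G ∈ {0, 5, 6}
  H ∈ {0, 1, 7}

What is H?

B and F share exactly the 2 values {0, 4}; by pigeonhole those values go to them, so strike 0, 4 from D, E, G, H.
D has just one choice, so D = 2. Remove 2 from E.
E must be 7 (only option left). Remove 7 from C, H.
So H = 1.

1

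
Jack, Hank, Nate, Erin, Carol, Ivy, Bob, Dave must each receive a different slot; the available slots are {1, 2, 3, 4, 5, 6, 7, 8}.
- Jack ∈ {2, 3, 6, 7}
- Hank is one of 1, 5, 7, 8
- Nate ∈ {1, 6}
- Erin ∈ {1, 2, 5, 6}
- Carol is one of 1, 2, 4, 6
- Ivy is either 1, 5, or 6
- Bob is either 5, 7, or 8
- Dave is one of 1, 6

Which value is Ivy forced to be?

Among the 8 variables, 3 fits only Jack (and all 8 values in {1, 2, 3, 4, 5, 6, 7, 8} must be used), so Jack = 3.
The 7 still-open variables together cover exactly {1, 2, 4, 5, 6, 7, 8} — 7 values for 7 variables — and 4 appears only in Carol's list, so Carol = 4.
The 6 still-open variables draw from only 6 values {1, 2, 5, 6, 7, 8}, so each is used; only Erin can be 2, hence Erin = 2.
Nate and Dave share exactly the 2 values {1, 6}; by pigeonhole those values go to them, so strike 1, 6 from Hank, Ivy.
So Ivy = 5.

5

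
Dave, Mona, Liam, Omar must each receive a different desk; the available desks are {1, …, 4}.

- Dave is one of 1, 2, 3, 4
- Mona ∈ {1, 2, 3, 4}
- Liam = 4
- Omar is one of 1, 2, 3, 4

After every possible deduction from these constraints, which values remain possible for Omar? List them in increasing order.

1, 2, 3

Liam has just one choice, so Liam = 4. Remove 4 from Dave, Mona, Omar.
No further eliminations apply; Omar can still be any of 1, 2, 3.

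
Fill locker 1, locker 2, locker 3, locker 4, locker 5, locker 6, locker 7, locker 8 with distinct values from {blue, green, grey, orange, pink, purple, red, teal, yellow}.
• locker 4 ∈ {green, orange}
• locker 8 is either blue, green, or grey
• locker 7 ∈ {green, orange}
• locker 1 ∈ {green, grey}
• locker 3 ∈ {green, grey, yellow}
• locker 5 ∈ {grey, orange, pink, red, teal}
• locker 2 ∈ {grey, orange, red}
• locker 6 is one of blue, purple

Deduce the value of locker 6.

locker 4 and locker 7 between them cover only {green, orange} — a naked pair. Remove those values from locker 1, locker 2, locker 3, locker 5, locker 8.
That leaves locker 1 = grey. Eliminate grey elsewhere: locker 2, locker 3, locker 5, locker 8.
locker 2 has just one choice, so locker 2 = red. Eliminate red elsewhere: locker 5.
locker 3 has just one choice, so locker 3 = yellow.
locker 8 has just one choice, so locker 8 = blue. Strike blue from locker 6.
So locker 6 = purple.

purple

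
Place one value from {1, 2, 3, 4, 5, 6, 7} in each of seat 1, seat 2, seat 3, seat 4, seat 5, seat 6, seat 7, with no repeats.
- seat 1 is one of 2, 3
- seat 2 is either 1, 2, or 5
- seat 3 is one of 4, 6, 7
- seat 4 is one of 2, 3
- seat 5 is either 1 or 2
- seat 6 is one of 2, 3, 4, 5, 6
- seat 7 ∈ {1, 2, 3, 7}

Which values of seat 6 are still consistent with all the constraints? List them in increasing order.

4, 6

The 2 variables seat 1 and seat 4 are confined to {2, 3}, which locks those values in; drop them from seat 2, seat 5, seat 6, seat 7.
seat 5 has just one choice, so seat 5 = 1. Strike 1 from seat 2, seat 7.
That leaves seat 7 = 7. So seat 3 can't be 7.
seat 2 must be 5 (only option left). Remove 5 from seat 6.
No further eliminations apply; seat 6 can still be any of 4, 6.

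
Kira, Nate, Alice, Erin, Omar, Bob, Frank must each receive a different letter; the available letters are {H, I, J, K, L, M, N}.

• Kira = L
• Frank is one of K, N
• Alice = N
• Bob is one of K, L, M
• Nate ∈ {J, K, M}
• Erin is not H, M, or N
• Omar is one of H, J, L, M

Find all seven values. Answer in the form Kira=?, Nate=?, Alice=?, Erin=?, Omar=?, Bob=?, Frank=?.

Kira has just one choice, so Kira = L. Strike L from Erin, Omar, Bob.
Alice has just one choice, so Alice = N. Remove N from Frank.
Frank must be K (only option left). Eliminate K elsewhere: Nate, Erin, Bob.
Bob has just one choice, so Bob = M. So Nate, Omar can't be M.
That leaves Nate = J. Remove J from Erin, Omar.
Erin's domain is down to {I}, so Erin = I.
Omar has just one choice, so Omar = H.

Kira=L, Nate=J, Alice=N, Erin=I, Omar=H, Bob=M, Frank=K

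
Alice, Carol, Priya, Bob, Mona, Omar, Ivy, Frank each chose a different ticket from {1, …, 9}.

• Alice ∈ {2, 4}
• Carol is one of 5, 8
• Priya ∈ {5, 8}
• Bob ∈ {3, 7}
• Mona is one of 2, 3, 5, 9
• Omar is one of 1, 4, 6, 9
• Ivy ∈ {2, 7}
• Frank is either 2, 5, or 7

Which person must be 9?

Mona

Carol and Priya between them cover only {5, 8} — a naked pair. Remove those values from Mona, Frank.
Ivy and Frank share exactly the 2 values {2, 7}; by pigeonhole those values go to them, so strike 2, 7 from Alice, Bob, Mona.
Alice must be 4 (only option left). Strike 4 from Omar.
That leaves Bob = 3. Strike 3 from Mona.
So 9 goes to Mona.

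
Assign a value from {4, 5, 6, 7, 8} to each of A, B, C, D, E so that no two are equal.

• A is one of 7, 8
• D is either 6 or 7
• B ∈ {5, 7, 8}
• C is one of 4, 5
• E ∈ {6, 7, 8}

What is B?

5

The 5 variables together cover exactly {4, 5, 6, 7, 8} — 5 values for 5 variables — and 4 appears only in C's list, so C = 4.
Among the 4 still-open variables, 5 fits only B (and all 4 values in {5, 6, 7, 8} must be used), so B = 5.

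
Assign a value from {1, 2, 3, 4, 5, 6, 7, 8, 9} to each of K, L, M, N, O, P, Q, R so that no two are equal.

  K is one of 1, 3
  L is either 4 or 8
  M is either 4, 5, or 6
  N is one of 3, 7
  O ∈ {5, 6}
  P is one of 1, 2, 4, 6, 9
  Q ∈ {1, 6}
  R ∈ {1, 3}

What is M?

4

K and R share exactly the 2 values {1, 3}; by pigeonhole those values go to them, so strike 1, 3 from N, P, Q.
That leaves N = 7.
Q must be 6 (only option left). Remove 6 from M, O, P.
That leaves O = 5. Remove 5 from M.
So M = 4.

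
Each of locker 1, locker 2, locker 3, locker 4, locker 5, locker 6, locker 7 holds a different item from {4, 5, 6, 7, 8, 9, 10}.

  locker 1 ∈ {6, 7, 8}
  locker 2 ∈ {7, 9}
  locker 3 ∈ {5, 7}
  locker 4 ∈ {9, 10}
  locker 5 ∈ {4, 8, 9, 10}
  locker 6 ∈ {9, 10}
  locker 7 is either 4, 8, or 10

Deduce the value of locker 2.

7

The 7 variables draw from only 7 values {4, 5, 6, 7, 8, 9, 10}, so each is used; only locker 3 can be 5, hence locker 3 = 5.
The 6 still-open variables together cover exactly {4, 6, 7, 8, 9, 10} — 6 values for 6 variables — and 6 appears only in locker 1's list, so locker 1 = 6.
The 5 still-open variables together cover exactly {4, 7, 8, 9, 10} — 5 values for 5 variables — and 7 appears only in locker 2's list, so locker 2 = 7.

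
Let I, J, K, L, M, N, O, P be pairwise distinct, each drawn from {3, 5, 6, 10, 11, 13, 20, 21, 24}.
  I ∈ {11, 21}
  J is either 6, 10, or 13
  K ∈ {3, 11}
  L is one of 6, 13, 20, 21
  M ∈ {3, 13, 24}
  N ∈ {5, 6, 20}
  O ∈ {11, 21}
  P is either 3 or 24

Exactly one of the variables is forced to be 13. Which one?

M

I and O between them cover only {11, 21} — a naked pair. Remove those values from K, L.
That leaves K = 3. Remove 3 from M, P.
P must be 24 (only option left). Strike 24 from M.
So 13 goes to M.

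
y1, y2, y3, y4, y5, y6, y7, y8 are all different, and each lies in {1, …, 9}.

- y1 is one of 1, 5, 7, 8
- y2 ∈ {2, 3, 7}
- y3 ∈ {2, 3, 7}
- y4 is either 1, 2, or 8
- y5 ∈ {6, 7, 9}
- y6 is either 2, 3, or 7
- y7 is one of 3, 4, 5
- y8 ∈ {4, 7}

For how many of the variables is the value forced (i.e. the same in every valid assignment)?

2

y2, y3, y6 share exactly the 3 values {2, 3, 7}; by pigeonhole those values go to them, so strike 2, 3, 7 from y1, y4, y5, y7, y8.
y8 must be 4 (only option left). Strike 4 from y7.
y7 must be 5 (only option left). So y1 can't be 5.
Determined: y7=5, y8=4. The other variables each still have more than one consistent value. That makes 2.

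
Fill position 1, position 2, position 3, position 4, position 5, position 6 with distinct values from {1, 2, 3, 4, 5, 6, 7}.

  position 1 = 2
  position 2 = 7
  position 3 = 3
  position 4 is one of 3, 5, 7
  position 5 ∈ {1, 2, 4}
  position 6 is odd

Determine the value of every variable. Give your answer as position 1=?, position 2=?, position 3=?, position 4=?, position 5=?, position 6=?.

position 1 must be 2 (only option left). Eliminate 2 elsewhere: position 5.
That leaves position 2 = 7. So position 4, position 6 can't be 7.
position 3's domain is down to {3}, so position 3 = 3. Eliminate 3 elsewhere: position 4, position 6.
position 4's domain is down to {5}, so position 4 = 5. Remove 5 from position 6.
position 6's domain is down to {1}, so position 6 = 1. Eliminate 1 elsewhere: position 5.
That leaves position 5 = 4.

position 1=2, position 2=7, position 3=3, position 4=5, position 5=4, position 6=1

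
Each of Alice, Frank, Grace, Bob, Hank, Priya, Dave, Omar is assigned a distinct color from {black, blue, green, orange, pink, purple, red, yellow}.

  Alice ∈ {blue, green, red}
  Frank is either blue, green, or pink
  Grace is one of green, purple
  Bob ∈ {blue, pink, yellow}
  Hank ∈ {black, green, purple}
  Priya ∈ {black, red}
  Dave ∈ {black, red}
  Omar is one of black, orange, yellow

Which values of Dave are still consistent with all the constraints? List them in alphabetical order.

Among the 8 variables, orange fits only Omar (and all 8 values in {black, blue, green, orange, pink, purple, red, yellow} must be used), so Omar = orange.
Among the 7 still-open variables, yellow fits only Bob (and all 7 values in {black, blue, green, pink, purple, red, yellow} must be used), so Bob = yellow.
The 6 still-open variables together cover exactly {black, blue, green, pink, purple, red} — 6 values for 6 variables — and pink appears only in Frank's list, so Frank = pink.
The 5 still-open variables draw from only 5 values {black, blue, green, purple, red}, so each is used; only Alice can be blue, hence Alice = blue.
Priya and Dave between them cover only {black, red} — a naked pair. Remove those values from Hank.
No further eliminations apply; Dave can still be any of black, red.

black, red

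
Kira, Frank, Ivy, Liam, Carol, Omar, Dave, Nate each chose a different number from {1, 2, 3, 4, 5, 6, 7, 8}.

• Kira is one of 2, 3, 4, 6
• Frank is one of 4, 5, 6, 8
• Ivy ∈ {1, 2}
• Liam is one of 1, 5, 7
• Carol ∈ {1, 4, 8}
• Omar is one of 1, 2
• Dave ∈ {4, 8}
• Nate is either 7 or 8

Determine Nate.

7

The 8 variables draw from only 8 values {1, 2, 3, 4, 5, 6, 7, 8}, so each is used; only Kira can be 3, hence Kira = 3.
Among the 7 still-open variables, 6 fits only Frank (and all 7 values in {1, 2, 4, 5, 6, 7, 8} must be used), so Frank = 6.
Among the 6 still-open variables, 5 fits only Liam (and all 6 values in {1, 2, 4, 5, 7, 8} must be used), so Liam = 5.
Among the 5 still-open variables, 7 fits only Nate (and all 5 values in {1, 2, 4, 7, 8} must be used), so Nate = 7.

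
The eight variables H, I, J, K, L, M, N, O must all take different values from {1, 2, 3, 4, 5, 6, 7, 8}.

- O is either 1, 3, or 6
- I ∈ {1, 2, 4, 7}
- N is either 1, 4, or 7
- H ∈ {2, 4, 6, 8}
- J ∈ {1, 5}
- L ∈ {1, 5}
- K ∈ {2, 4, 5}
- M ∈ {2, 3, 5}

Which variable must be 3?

The 8 variables draw from only 8 values {1, 2, 3, 4, 5, 6, 7, 8}, so each is used; only H can be 8, hence H = 8.
The 7 still-open variables draw from only 7 values {1, 2, 3, 4, 5, 6, 7}, so each is used; only O can be 6, hence O = 6.
The 6 still-open variables draw from only 6 values {1, 2, 3, 4, 5, 7}, so each is used; only M can be 3, hence M = 3.

M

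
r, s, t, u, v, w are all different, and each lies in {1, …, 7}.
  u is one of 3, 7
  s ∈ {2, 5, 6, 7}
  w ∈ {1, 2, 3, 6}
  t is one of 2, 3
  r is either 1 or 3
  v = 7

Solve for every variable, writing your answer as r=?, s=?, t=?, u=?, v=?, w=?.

r=1, s=5, t=2, u=3, v=7, w=6

v has just one choice, so v = 7. Remove 7 from s, u.
That leaves u = 3. Remove 3 from r, t, w.
r has just one choice, so r = 1. Eliminate 1 elsewhere: w.
That leaves t = 2. So s, w can't be 2.
That leaves w = 6. So s can't be 6.
s's domain is down to {5}, so s = 5.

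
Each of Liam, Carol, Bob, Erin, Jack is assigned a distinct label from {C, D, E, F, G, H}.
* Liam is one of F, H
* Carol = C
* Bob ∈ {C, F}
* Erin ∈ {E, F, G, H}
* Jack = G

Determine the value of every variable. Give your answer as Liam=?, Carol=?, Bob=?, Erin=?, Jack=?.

Carol must be C (only option left). Strike C from Bob.
Bob's domain is down to {F}, so Bob = F. Eliminate F elsewhere: Liam, Erin.
That leaves Jack = G. So Erin can't be G.
Liam must be H (only option left). Eliminate H elsewhere: Erin.
That leaves Erin = E.

Liam=H, Carol=C, Bob=F, Erin=E, Jack=G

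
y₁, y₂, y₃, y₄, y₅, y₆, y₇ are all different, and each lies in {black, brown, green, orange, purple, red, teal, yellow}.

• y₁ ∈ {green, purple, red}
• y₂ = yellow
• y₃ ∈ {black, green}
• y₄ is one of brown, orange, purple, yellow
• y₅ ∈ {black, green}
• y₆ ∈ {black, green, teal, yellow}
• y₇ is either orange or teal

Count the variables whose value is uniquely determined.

y₂ must be yellow (only option left). Remove yellow from y₄, y₆.
The 2 variables y₃ and y₅ are confined to {black, green}, which locks those values in; drop them from y₁, y₆.
That leaves y₆ = teal. Strike teal from y₇.
y₇'s domain is down to {orange}, so y₇ = orange. So y₄ can't be orange.
Determined: y₂=yellow, y₆=teal, y₇=orange. The other variables each still have more than one consistent value. That makes 3.

3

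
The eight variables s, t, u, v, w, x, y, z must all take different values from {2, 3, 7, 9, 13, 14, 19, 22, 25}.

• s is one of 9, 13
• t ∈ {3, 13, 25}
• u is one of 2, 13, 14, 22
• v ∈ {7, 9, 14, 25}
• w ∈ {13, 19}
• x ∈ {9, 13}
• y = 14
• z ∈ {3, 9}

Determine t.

y has just one choice, so y = 14. Eliminate 14 elsewhere: u, v.
The 2 variables s and x are confined to {9, 13}, which locks those values in; drop them from t, u, v, w, z.
w must be 19 (only option left).
That leaves z = 3. Eliminate 3 elsewhere: t.
So t = 25.

25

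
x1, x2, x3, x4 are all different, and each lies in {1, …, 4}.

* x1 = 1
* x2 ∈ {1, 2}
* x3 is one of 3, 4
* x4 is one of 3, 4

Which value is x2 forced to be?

x1 must be 1 (only option left). Remove 1 from x2.
So x2 = 2.

2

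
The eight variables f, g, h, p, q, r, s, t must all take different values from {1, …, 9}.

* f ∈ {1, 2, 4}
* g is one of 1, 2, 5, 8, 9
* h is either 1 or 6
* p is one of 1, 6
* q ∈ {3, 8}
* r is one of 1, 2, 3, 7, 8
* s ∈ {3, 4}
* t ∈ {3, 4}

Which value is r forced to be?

h and p between them cover only {1, 6} — a naked pair. Remove those values from f, g, r.
The 2 variables s and t are confined to {3, 4}, which locks those values in; drop them from f, q, r.
f must be 2 (only option left). Strike 2 from g, r.
q must be 8 (only option left). So g, r can't be 8.
So r = 7.

7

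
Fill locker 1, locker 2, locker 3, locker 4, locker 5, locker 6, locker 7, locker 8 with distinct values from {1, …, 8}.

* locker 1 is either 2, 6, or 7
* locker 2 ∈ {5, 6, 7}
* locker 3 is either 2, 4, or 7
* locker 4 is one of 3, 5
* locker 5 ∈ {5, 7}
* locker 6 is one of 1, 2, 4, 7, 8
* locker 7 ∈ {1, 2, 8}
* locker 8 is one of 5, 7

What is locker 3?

The 8 variables draw from only 8 values {1, 2, 3, 4, 5, 6, 7, 8}, so each is used; only locker 4 can be 3, hence locker 4 = 3.
locker 5 and locker 8 share exactly the 2 values {5, 7}; by pigeonhole those values go to them, so strike 5, 7 from locker 1, locker 2, locker 3, locker 6.
locker 2 must be 6 (only option left). Remove 6 from locker 1.
That leaves locker 1 = 2. Strike 2 from locker 3, locker 6, locker 7.
So locker 3 = 4.

4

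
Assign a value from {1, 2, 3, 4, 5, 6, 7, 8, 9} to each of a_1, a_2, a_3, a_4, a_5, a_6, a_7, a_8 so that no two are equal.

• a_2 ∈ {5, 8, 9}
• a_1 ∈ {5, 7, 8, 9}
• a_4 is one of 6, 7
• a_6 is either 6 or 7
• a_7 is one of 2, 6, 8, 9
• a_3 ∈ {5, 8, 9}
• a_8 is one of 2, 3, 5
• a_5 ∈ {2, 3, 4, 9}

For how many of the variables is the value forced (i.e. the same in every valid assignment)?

Among the 8 variables, 4 fits only a_5 (and all 8 values in {2, 3, 4, 5, 6, 7, 8, 9} must be used), so a_5 = 4.
The 7 still-open variables together cover exactly {2, 3, 5, 6, 7, 8, 9} — 7 values for 7 variables — and 3 appears only in a_8's list, so a_8 = 3.
The 6 still-open variables draw from only 6 values {2, 5, 6, 7, 8, 9}, so each is used; only a_7 can be 2, hence a_7 = 2.
a_4 and a_6 share exactly the 2 values {6, 7}; by pigeonhole those values go to them, so strike 6, 7 from a_1.
Determined: a_5=4, a_7=2, a_8=3. The other variables each still have more than one consistent value. That makes 3.

3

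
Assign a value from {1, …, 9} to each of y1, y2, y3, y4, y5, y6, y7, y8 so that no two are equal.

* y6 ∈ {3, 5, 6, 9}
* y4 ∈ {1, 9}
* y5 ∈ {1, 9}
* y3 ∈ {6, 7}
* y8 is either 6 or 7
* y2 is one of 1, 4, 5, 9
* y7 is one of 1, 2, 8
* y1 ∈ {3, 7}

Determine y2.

y3 and y8 between them cover only {6, 7} — a naked pair. Remove those values from y1, y6.
y1 must be 3 (only option left). So y6 can't be 3.
The 2 variables y4 and y5 are confined to {1, 9}, which locks those values in; drop them from y2, y6, y7.
That leaves y6 = 5. So y2 can't be 5.
So y2 = 4.

4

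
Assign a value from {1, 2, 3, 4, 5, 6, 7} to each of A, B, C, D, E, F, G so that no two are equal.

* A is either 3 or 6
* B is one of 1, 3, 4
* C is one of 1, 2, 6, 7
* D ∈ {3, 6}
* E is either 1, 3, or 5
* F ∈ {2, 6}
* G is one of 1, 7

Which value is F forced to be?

The 7 variables together cover exactly {1, 2, 3, 4, 5, 6, 7} — 7 values for 7 variables — and 4 appears only in B's list, so B = 4.
Among the 6 still-open variables, 5 fits only E (and all 6 values in {1, 2, 3, 5, 6, 7} must be used), so E = 5.
A and D share exactly the 2 values {3, 6}; by pigeonhole those values go to them, so strike 3, 6 from C, F.
So F = 2.

2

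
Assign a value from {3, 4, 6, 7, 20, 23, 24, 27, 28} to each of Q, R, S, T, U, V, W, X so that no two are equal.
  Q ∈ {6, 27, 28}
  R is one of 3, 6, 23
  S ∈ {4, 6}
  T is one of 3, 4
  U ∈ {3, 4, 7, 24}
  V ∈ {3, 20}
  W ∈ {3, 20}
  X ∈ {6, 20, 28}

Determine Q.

The 2 variables V and W are confined to {3, 20}, which locks those values in; drop them from R, T, U, X.
T has just one choice, so T = 4. Remove 4 from S, U.
That leaves S = 6. Remove 6 from Q, R, X.
X's domain is down to {28}, so X = 28. Strike 28 from Q.
So Q = 27.

27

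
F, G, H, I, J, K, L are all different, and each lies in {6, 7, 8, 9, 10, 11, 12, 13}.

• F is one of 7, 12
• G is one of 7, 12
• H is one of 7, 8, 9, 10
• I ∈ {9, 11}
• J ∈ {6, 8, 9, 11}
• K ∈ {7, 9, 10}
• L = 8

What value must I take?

L's domain is down to {8}, so L = 8. So H, J can't be 8.
The 6 still-open variables together cover exactly {6, 7, 9, 10, 11, 12} — 6 values for 6 variables — and 6 appears only in J's list, so J = 6.
The 5 still-open variables draw from only 5 values {7, 9, 10, 11, 12}, so each is used; only I can be 11, hence I = 11.

11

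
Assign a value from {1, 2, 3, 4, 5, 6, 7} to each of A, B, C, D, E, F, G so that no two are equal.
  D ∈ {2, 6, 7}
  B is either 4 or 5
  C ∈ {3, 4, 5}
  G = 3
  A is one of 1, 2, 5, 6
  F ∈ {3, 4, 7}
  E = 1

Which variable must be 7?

F

E must be 1 (only option left). So A can't be 1.
G has just one choice, so G = 3. Eliminate 3 elsewhere: C, F.
B and C share exactly the 2 values {4, 5}; by pigeonhole those values go to them, so strike 4, 5 from A, F.
So 7 goes to F.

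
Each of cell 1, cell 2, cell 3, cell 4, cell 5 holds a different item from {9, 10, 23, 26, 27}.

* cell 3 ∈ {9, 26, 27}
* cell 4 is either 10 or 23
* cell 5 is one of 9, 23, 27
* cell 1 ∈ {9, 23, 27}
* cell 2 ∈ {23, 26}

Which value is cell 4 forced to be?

The 5 variables draw from only 5 values {9, 10, 23, 26, 27}, so each is used; only cell 4 can be 10, hence cell 4 = 10.

10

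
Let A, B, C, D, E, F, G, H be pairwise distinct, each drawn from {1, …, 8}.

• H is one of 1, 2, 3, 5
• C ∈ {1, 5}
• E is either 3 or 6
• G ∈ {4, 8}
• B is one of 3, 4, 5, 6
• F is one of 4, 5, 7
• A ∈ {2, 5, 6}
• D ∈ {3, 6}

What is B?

The 8 variables together cover exactly {1, 2, 3, 4, 5, 6, 7, 8} — 8 values for 8 variables — and 7 appears only in F's list, so F = 7.
Among the 7 still-open variables, 8 fits only G (and all 7 values in {1, 2, 3, 4, 5, 6, 8} must be used), so G = 8.
The 6 still-open variables draw from only 6 values {1, 2, 3, 4, 5, 6}, so each is used; only B can be 4, hence B = 4.

4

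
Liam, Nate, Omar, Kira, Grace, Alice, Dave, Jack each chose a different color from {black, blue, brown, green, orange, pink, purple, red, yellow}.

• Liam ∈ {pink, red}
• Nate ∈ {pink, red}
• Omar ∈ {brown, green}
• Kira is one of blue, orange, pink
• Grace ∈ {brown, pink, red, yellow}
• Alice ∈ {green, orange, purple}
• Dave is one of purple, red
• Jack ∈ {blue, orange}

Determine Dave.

The 8 variables together cover exactly {blue, brown, green, orange, pink, purple, red, yellow} — 8 values for 8 variables — and yellow appears only in Grace's list, so Grace = yellow.
The 7 still-open variables draw from only 7 values {blue, brown, green, orange, pink, purple, red}, so each is used; only Omar can be brown, hence Omar = brown.
Among the 6 still-open variables, green fits only Alice (and all 6 values in {blue, green, orange, pink, purple, red} must be used), so Alice = green.
The 5 still-open variables draw from only 5 values {blue, orange, pink, purple, red}, so each is used; only Dave can be purple, hence Dave = purple.

purple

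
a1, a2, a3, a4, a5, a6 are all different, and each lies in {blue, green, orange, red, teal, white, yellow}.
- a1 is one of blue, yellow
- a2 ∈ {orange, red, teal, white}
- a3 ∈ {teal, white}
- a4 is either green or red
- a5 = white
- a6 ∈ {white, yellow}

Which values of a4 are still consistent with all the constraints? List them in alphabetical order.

green, red

a5 has just one choice, so a5 = white. So a2, a3, a6 can't be white.
a6 must be yellow (only option left). Remove yellow from a1.
a1 must be blue (only option left).
That leaves a3 = teal. Remove teal from a2.
No further eliminations apply; a4 can still be any of green, red.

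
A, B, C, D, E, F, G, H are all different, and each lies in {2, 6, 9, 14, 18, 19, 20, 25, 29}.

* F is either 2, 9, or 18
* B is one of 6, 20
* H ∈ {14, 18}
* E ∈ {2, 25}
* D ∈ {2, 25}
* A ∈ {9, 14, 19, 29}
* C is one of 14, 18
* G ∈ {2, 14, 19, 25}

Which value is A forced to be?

The 2 variables C and H are confined to {14, 18}, which locks those values in; drop them from A, F, G.
D and E between them cover only {2, 25} — a naked pair. Remove those values from F, G.
F has just one choice, so F = 9. So A can't be 9.
G must be 19 (only option left). Strike 19 from A.
So A = 29.

29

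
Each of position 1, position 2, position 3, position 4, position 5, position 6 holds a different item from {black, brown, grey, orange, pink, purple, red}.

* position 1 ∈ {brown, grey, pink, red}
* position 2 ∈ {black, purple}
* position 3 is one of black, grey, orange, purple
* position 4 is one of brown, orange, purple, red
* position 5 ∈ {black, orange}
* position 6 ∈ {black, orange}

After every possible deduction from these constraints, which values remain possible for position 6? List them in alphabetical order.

position 5 and position 6 between them cover only {black, orange} — a naked pair. Remove those values from position 2, position 3, position 4.
position 2 has just one choice, so position 2 = purple. So position 3, position 4 can't be purple.
position 3 has just one choice, so position 3 = grey. So position 1 can't be grey.
No further eliminations apply; position 6 can still be any of black, orange.

black, orange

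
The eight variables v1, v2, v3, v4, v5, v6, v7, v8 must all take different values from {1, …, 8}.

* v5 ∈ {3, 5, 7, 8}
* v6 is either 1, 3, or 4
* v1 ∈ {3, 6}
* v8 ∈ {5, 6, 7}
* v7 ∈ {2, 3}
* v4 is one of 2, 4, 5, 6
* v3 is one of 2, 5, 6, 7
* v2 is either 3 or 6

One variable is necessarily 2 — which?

v7

The 8 variables draw from only 8 values {1, 2, 3, 4, 5, 6, 7, 8}, so each is used; only v6 can be 1, hence v6 = 1.
The 7 still-open variables together cover exactly {2, 3, 4, 5, 6, 7, 8} — 7 values for 7 variables — and 4 appears only in v4's list, so v4 = 4.
The 6 still-open variables together cover exactly {2, 3, 5, 6, 7, 8} — 6 values for 6 variables — and 8 appears only in v5's list, so v5 = 8.
v1 and v2 between them cover only {3, 6} — a naked pair. Remove those values from v3, v7, v8.
So 2 goes to v7.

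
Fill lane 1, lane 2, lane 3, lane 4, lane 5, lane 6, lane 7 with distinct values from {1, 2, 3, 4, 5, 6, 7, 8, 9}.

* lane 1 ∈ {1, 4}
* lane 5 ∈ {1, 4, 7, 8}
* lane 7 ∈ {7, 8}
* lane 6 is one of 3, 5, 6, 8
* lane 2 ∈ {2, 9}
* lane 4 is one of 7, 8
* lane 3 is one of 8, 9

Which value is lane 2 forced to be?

lane 4 and lane 7 share exactly the 2 values {7, 8}; by pigeonhole those values go to them, so strike 7, 8 from lane 3, lane 5, lane 6.
That leaves lane 3 = 9. Strike 9 from lane 2.
So lane 2 = 2.

2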